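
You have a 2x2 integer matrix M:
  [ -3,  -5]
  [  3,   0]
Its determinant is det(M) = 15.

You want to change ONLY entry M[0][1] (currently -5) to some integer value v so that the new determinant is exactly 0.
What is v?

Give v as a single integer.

det is linear in entry M[0][1]: det = old_det + (v - -5) * C_01
Cofactor C_01 = -3
Want det = 0: 15 + (v - -5) * -3 = 0
  (v - -5) = -15 / -3 = 5
  v = -5 + (5) = 0

Answer: 0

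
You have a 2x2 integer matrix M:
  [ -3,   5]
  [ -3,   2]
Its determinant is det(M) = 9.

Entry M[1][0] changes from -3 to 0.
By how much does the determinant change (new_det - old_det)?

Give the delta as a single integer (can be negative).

Answer: -15

Derivation:
Cofactor C_10 = -5
Entry delta = 0 - -3 = 3
Det delta = entry_delta * cofactor = 3 * -5 = -15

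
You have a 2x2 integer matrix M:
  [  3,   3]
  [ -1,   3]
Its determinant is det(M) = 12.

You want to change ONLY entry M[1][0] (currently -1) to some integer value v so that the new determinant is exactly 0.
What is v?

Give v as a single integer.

Answer: 3

Derivation:
det is linear in entry M[1][0]: det = old_det + (v - -1) * C_10
Cofactor C_10 = -3
Want det = 0: 12 + (v - -1) * -3 = 0
  (v - -1) = -12 / -3 = 4
  v = -1 + (4) = 3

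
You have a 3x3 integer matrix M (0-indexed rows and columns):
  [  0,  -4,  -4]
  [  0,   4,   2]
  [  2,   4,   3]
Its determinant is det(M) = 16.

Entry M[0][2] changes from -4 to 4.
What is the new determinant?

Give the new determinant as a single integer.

Answer: -48

Derivation:
det is linear in row 0: changing M[0][2] by delta changes det by delta * cofactor(0,2).
Cofactor C_02 = (-1)^(0+2) * minor(0,2) = -8
Entry delta = 4 - -4 = 8
Det delta = 8 * -8 = -64
New det = 16 + -64 = -48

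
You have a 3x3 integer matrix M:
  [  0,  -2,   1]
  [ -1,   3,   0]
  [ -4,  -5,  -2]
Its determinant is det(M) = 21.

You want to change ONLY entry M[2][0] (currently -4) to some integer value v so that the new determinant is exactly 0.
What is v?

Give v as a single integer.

det is linear in entry M[2][0]: det = old_det + (v - -4) * C_20
Cofactor C_20 = -3
Want det = 0: 21 + (v - -4) * -3 = 0
  (v - -4) = -21 / -3 = 7
  v = -4 + (7) = 3

Answer: 3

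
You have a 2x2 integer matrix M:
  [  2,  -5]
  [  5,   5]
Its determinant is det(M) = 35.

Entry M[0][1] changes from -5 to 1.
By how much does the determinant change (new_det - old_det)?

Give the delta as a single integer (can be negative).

Cofactor C_01 = -5
Entry delta = 1 - -5 = 6
Det delta = entry_delta * cofactor = 6 * -5 = -30

Answer: -30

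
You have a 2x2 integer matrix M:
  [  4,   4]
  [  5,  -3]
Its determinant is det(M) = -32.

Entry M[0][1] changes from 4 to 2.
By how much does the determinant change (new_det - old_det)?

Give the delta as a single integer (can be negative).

Answer: 10

Derivation:
Cofactor C_01 = -5
Entry delta = 2 - 4 = -2
Det delta = entry_delta * cofactor = -2 * -5 = 10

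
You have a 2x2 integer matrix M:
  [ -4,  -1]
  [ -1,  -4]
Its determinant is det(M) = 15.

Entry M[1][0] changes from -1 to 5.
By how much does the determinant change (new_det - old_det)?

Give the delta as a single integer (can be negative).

Answer: 6

Derivation:
Cofactor C_10 = 1
Entry delta = 5 - -1 = 6
Det delta = entry_delta * cofactor = 6 * 1 = 6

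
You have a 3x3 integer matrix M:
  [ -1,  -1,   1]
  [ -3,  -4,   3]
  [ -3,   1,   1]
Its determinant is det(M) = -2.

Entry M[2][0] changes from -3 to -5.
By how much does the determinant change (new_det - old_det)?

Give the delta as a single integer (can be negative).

Cofactor C_20 = 1
Entry delta = -5 - -3 = -2
Det delta = entry_delta * cofactor = -2 * 1 = -2

Answer: -2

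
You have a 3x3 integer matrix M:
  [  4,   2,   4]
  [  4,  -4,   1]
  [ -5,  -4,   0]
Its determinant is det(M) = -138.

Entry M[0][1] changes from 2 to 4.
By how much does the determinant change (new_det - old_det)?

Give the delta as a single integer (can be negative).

Cofactor C_01 = -5
Entry delta = 4 - 2 = 2
Det delta = entry_delta * cofactor = 2 * -5 = -10

Answer: -10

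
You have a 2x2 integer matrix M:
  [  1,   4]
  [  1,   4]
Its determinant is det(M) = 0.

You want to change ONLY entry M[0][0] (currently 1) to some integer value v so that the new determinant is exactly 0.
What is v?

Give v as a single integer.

det is linear in entry M[0][0]: det = old_det + (v - 1) * C_00
Cofactor C_00 = 4
Want det = 0: 0 + (v - 1) * 4 = 0
  (v - 1) = 0 / 4 = 0
  v = 1 + (0) = 1

Answer: 1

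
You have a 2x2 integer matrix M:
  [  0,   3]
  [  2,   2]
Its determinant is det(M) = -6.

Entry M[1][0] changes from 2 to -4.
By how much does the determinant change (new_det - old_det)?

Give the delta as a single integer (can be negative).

Answer: 18

Derivation:
Cofactor C_10 = -3
Entry delta = -4 - 2 = -6
Det delta = entry_delta * cofactor = -6 * -3 = 18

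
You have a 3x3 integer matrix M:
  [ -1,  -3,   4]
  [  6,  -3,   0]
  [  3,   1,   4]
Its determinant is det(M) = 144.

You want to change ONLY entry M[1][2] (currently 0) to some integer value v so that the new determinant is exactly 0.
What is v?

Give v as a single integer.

det is linear in entry M[1][2]: det = old_det + (v - 0) * C_12
Cofactor C_12 = -8
Want det = 0: 144 + (v - 0) * -8 = 0
  (v - 0) = -144 / -8 = 18
  v = 0 + (18) = 18

Answer: 18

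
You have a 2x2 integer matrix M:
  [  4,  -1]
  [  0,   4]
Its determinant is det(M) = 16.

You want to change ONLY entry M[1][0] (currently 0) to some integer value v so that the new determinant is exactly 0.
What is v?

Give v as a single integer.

Answer: -16

Derivation:
det is linear in entry M[1][0]: det = old_det + (v - 0) * C_10
Cofactor C_10 = 1
Want det = 0: 16 + (v - 0) * 1 = 0
  (v - 0) = -16 / 1 = -16
  v = 0 + (-16) = -16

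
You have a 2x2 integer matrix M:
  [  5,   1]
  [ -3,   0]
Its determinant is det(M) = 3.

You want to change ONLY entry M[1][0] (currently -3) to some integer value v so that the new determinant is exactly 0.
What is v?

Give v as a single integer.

Answer: 0

Derivation:
det is linear in entry M[1][0]: det = old_det + (v - -3) * C_10
Cofactor C_10 = -1
Want det = 0: 3 + (v - -3) * -1 = 0
  (v - -3) = -3 / -1 = 3
  v = -3 + (3) = 0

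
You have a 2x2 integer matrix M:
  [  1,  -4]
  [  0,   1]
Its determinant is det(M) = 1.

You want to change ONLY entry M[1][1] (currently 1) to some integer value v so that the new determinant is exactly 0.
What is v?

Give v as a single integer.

Answer: 0

Derivation:
det is linear in entry M[1][1]: det = old_det + (v - 1) * C_11
Cofactor C_11 = 1
Want det = 0: 1 + (v - 1) * 1 = 0
  (v - 1) = -1 / 1 = -1
  v = 1 + (-1) = 0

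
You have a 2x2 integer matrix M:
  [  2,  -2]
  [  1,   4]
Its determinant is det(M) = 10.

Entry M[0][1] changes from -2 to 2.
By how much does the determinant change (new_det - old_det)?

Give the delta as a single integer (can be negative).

Cofactor C_01 = -1
Entry delta = 2 - -2 = 4
Det delta = entry_delta * cofactor = 4 * -1 = -4

Answer: -4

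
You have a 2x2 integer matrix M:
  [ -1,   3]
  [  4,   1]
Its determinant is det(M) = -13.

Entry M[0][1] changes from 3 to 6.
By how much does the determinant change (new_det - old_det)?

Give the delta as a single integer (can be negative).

Cofactor C_01 = -4
Entry delta = 6 - 3 = 3
Det delta = entry_delta * cofactor = 3 * -4 = -12

Answer: -12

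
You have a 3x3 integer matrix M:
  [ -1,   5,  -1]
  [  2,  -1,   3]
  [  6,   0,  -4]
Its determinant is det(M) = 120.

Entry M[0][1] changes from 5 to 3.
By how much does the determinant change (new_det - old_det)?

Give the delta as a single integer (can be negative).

Cofactor C_01 = 26
Entry delta = 3 - 5 = -2
Det delta = entry_delta * cofactor = -2 * 26 = -52

Answer: -52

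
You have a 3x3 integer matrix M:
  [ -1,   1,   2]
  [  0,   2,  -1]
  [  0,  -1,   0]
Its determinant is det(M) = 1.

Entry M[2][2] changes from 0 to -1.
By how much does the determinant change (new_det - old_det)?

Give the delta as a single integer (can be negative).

Cofactor C_22 = -2
Entry delta = -1 - 0 = -1
Det delta = entry_delta * cofactor = -1 * -2 = 2

Answer: 2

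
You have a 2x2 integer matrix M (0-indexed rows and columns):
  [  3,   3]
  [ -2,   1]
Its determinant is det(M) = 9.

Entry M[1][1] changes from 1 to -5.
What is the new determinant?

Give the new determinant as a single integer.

Answer: -9

Derivation:
det is linear in row 1: changing M[1][1] by delta changes det by delta * cofactor(1,1).
Cofactor C_11 = (-1)^(1+1) * minor(1,1) = 3
Entry delta = -5 - 1 = -6
Det delta = -6 * 3 = -18
New det = 9 + -18 = -9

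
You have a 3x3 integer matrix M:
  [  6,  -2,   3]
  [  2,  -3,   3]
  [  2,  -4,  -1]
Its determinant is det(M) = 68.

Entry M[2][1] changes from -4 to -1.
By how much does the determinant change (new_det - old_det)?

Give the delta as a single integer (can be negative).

Answer: -36

Derivation:
Cofactor C_21 = -12
Entry delta = -1 - -4 = 3
Det delta = entry_delta * cofactor = 3 * -12 = -36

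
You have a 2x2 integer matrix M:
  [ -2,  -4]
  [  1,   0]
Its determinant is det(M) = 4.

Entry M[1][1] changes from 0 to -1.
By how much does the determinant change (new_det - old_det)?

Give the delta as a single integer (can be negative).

Cofactor C_11 = -2
Entry delta = -1 - 0 = -1
Det delta = entry_delta * cofactor = -1 * -2 = 2

Answer: 2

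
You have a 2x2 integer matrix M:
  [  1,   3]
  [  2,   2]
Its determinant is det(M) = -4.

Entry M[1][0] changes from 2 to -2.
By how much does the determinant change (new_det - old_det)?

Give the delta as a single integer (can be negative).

Cofactor C_10 = -3
Entry delta = -2 - 2 = -4
Det delta = entry_delta * cofactor = -4 * -3 = 12

Answer: 12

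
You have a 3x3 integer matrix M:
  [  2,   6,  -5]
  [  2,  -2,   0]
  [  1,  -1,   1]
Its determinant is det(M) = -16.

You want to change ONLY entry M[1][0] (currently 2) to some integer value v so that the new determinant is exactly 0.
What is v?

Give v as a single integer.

Answer: -14

Derivation:
det is linear in entry M[1][0]: det = old_det + (v - 2) * C_10
Cofactor C_10 = -1
Want det = 0: -16 + (v - 2) * -1 = 0
  (v - 2) = 16 / -1 = -16
  v = 2 + (-16) = -14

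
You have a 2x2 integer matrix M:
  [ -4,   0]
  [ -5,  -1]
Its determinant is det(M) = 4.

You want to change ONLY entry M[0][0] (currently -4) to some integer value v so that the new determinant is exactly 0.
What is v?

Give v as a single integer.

det is linear in entry M[0][0]: det = old_det + (v - -4) * C_00
Cofactor C_00 = -1
Want det = 0: 4 + (v - -4) * -1 = 0
  (v - -4) = -4 / -1 = 4
  v = -4 + (4) = 0

Answer: 0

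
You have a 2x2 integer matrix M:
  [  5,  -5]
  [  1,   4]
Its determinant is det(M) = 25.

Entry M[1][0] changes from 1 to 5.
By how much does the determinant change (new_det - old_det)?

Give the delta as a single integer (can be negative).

Cofactor C_10 = 5
Entry delta = 5 - 1 = 4
Det delta = entry_delta * cofactor = 4 * 5 = 20

Answer: 20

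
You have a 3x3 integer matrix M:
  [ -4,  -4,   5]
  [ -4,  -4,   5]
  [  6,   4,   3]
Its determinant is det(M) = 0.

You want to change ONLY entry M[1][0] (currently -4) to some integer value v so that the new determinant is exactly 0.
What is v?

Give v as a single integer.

Answer: -4

Derivation:
det is linear in entry M[1][0]: det = old_det + (v - -4) * C_10
Cofactor C_10 = 32
Want det = 0: 0 + (v - -4) * 32 = 0
  (v - -4) = 0 / 32 = 0
  v = -4 + (0) = -4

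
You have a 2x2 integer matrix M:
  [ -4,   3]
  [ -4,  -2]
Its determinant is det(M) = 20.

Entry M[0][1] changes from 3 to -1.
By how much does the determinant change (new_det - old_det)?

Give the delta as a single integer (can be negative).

Cofactor C_01 = 4
Entry delta = -1 - 3 = -4
Det delta = entry_delta * cofactor = -4 * 4 = -16

Answer: -16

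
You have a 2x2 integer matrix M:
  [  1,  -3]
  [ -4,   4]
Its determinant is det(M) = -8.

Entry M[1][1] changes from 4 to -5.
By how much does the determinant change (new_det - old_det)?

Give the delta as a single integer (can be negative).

Answer: -9

Derivation:
Cofactor C_11 = 1
Entry delta = -5 - 4 = -9
Det delta = entry_delta * cofactor = -9 * 1 = -9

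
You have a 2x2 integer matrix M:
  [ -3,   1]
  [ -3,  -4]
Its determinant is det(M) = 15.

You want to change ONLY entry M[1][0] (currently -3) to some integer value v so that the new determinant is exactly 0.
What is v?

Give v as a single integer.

det is linear in entry M[1][0]: det = old_det + (v - -3) * C_10
Cofactor C_10 = -1
Want det = 0: 15 + (v - -3) * -1 = 0
  (v - -3) = -15 / -1 = 15
  v = -3 + (15) = 12

Answer: 12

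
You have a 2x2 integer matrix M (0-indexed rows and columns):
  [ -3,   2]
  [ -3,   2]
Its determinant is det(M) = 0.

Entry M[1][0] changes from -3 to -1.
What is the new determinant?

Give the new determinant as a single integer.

det is linear in row 1: changing M[1][0] by delta changes det by delta * cofactor(1,0).
Cofactor C_10 = (-1)^(1+0) * minor(1,0) = -2
Entry delta = -1 - -3 = 2
Det delta = 2 * -2 = -4
New det = 0 + -4 = -4

Answer: -4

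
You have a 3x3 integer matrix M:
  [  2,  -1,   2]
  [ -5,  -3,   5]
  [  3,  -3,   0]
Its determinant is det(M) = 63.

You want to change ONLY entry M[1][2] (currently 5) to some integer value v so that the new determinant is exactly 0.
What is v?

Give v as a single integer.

Answer: -16

Derivation:
det is linear in entry M[1][2]: det = old_det + (v - 5) * C_12
Cofactor C_12 = 3
Want det = 0: 63 + (v - 5) * 3 = 0
  (v - 5) = -63 / 3 = -21
  v = 5 + (-21) = -16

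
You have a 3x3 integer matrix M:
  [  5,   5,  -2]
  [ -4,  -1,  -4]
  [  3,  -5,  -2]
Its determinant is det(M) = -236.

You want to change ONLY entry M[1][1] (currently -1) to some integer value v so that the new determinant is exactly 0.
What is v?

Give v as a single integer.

Answer: -60

Derivation:
det is linear in entry M[1][1]: det = old_det + (v - -1) * C_11
Cofactor C_11 = -4
Want det = 0: -236 + (v - -1) * -4 = 0
  (v - -1) = 236 / -4 = -59
  v = -1 + (-59) = -60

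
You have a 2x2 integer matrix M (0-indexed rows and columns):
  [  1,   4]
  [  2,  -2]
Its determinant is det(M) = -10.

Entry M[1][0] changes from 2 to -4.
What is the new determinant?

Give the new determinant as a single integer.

det is linear in row 1: changing M[1][0] by delta changes det by delta * cofactor(1,0).
Cofactor C_10 = (-1)^(1+0) * minor(1,0) = -4
Entry delta = -4 - 2 = -6
Det delta = -6 * -4 = 24
New det = -10 + 24 = 14

Answer: 14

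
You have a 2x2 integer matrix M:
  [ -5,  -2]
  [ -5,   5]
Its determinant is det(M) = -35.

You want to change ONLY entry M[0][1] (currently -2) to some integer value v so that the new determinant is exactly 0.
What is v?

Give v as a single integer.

det is linear in entry M[0][1]: det = old_det + (v - -2) * C_01
Cofactor C_01 = 5
Want det = 0: -35 + (v - -2) * 5 = 0
  (v - -2) = 35 / 5 = 7
  v = -2 + (7) = 5

Answer: 5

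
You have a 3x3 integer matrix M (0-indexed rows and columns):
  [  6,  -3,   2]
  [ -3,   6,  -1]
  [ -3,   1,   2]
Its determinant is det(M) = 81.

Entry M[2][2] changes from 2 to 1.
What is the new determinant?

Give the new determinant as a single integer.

det is linear in row 2: changing M[2][2] by delta changes det by delta * cofactor(2,2).
Cofactor C_22 = (-1)^(2+2) * minor(2,2) = 27
Entry delta = 1 - 2 = -1
Det delta = -1 * 27 = -27
New det = 81 + -27 = 54

Answer: 54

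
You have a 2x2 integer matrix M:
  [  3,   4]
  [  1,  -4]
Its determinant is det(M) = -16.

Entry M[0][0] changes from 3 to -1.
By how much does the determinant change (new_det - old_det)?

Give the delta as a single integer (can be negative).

Answer: 16

Derivation:
Cofactor C_00 = -4
Entry delta = -1 - 3 = -4
Det delta = entry_delta * cofactor = -4 * -4 = 16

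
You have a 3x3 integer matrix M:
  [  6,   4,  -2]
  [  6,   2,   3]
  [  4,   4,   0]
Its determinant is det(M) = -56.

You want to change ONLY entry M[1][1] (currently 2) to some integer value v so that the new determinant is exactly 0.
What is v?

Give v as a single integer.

det is linear in entry M[1][1]: det = old_det + (v - 2) * C_11
Cofactor C_11 = 8
Want det = 0: -56 + (v - 2) * 8 = 0
  (v - 2) = 56 / 8 = 7
  v = 2 + (7) = 9

Answer: 9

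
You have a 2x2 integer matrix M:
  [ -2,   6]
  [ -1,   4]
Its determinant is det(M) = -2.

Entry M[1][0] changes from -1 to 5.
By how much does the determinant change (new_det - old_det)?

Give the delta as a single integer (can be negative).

Cofactor C_10 = -6
Entry delta = 5 - -1 = 6
Det delta = entry_delta * cofactor = 6 * -6 = -36

Answer: -36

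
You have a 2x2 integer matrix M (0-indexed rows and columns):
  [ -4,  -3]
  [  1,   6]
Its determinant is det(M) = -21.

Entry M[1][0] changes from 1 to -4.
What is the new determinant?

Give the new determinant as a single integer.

det is linear in row 1: changing M[1][0] by delta changes det by delta * cofactor(1,0).
Cofactor C_10 = (-1)^(1+0) * minor(1,0) = 3
Entry delta = -4 - 1 = -5
Det delta = -5 * 3 = -15
New det = -21 + -15 = -36

Answer: -36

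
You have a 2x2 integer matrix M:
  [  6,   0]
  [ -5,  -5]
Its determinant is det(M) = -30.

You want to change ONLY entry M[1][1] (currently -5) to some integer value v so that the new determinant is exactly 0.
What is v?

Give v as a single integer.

Answer: 0

Derivation:
det is linear in entry M[1][1]: det = old_det + (v - -5) * C_11
Cofactor C_11 = 6
Want det = 0: -30 + (v - -5) * 6 = 0
  (v - -5) = 30 / 6 = 5
  v = -5 + (5) = 0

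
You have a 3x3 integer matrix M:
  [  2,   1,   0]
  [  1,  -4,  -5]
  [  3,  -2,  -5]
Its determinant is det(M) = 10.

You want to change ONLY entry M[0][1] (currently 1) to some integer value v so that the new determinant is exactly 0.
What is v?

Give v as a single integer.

det is linear in entry M[0][1]: det = old_det + (v - 1) * C_01
Cofactor C_01 = -10
Want det = 0: 10 + (v - 1) * -10 = 0
  (v - 1) = -10 / -10 = 1
  v = 1 + (1) = 2

Answer: 2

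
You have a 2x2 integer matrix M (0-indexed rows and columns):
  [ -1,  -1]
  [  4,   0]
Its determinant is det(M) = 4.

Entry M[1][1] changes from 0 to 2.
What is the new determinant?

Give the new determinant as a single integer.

Answer: 2

Derivation:
det is linear in row 1: changing M[1][1] by delta changes det by delta * cofactor(1,1).
Cofactor C_11 = (-1)^(1+1) * minor(1,1) = -1
Entry delta = 2 - 0 = 2
Det delta = 2 * -1 = -2
New det = 4 + -2 = 2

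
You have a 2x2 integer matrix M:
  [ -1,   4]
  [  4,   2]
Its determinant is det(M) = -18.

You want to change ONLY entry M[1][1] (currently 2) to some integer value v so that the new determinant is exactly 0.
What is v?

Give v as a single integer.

Answer: -16

Derivation:
det is linear in entry M[1][1]: det = old_det + (v - 2) * C_11
Cofactor C_11 = -1
Want det = 0: -18 + (v - 2) * -1 = 0
  (v - 2) = 18 / -1 = -18
  v = 2 + (-18) = -16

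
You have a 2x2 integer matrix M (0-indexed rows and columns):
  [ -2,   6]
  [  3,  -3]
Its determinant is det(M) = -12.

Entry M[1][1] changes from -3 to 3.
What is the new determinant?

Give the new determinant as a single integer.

det is linear in row 1: changing M[1][1] by delta changes det by delta * cofactor(1,1).
Cofactor C_11 = (-1)^(1+1) * minor(1,1) = -2
Entry delta = 3 - -3 = 6
Det delta = 6 * -2 = -12
New det = -12 + -12 = -24

Answer: -24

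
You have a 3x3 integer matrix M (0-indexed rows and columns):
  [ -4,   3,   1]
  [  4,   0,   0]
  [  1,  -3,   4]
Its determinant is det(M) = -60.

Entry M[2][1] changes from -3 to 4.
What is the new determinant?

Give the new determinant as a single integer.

det is linear in row 2: changing M[2][1] by delta changes det by delta * cofactor(2,1).
Cofactor C_21 = (-1)^(2+1) * minor(2,1) = 4
Entry delta = 4 - -3 = 7
Det delta = 7 * 4 = 28
New det = -60 + 28 = -32

Answer: -32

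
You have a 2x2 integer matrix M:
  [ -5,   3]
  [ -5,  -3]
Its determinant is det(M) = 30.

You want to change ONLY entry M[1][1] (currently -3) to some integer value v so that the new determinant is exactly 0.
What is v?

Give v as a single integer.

det is linear in entry M[1][1]: det = old_det + (v - -3) * C_11
Cofactor C_11 = -5
Want det = 0: 30 + (v - -3) * -5 = 0
  (v - -3) = -30 / -5 = 6
  v = -3 + (6) = 3

Answer: 3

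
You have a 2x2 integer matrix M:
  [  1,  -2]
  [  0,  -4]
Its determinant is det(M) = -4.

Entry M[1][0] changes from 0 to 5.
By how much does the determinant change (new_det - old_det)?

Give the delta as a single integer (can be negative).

Cofactor C_10 = 2
Entry delta = 5 - 0 = 5
Det delta = entry_delta * cofactor = 5 * 2 = 10

Answer: 10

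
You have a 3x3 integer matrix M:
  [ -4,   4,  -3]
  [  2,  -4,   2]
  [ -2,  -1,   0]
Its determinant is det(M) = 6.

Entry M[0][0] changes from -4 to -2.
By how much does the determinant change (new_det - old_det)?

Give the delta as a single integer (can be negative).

Cofactor C_00 = 2
Entry delta = -2 - -4 = 2
Det delta = entry_delta * cofactor = 2 * 2 = 4

Answer: 4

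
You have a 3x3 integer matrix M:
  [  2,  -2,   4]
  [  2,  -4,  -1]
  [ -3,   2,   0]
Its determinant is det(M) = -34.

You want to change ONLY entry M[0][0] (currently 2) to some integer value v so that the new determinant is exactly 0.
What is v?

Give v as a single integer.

Answer: 19

Derivation:
det is linear in entry M[0][0]: det = old_det + (v - 2) * C_00
Cofactor C_00 = 2
Want det = 0: -34 + (v - 2) * 2 = 0
  (v - 2) = 34 / 2 = 17
  v = 2 + (17) = 19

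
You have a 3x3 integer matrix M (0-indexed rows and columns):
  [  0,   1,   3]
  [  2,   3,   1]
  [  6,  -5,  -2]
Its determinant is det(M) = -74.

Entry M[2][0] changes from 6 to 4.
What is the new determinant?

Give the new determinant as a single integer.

Answer: -58

Derivation:
det is linear in row 2: changing M[2][0] by delta changes det by delta * cofactor(2,0).
Cofactor C_20 = (-1)^(2+0) * minor(2,0) = -8
Entry delta = 4 - 6 = -2
Det delta = -2 * -8 = 16
New det = -74 + 16 = -58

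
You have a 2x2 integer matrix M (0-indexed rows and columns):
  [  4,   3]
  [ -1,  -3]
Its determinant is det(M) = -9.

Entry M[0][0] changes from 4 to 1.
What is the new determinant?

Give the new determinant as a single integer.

det is linear in row 0: changing M[0][0] by delta changes det by delta * cofactor(0,0).
Cofactor C_00 = (-1)^(0+0) * minor(0,0) = -3
Entry delta = 1 - 4 = -3
Det delta = -3 * -3 = 9
New det = -9 + 9 = 0

Answer: 0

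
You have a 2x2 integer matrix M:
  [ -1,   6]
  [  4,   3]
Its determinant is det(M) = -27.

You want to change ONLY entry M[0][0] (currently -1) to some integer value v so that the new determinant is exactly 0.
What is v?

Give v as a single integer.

Answer: 8

Derivation:
det is linear in entry M[0][0]: det = old_det + (v - -1) * C_00
Cofactor C_00 = 3
Want det = 0: -27 + (v - -1) * 3 = 0
  (v - -1) = 27 / 3 = 9
  v = -1 + (9) = 8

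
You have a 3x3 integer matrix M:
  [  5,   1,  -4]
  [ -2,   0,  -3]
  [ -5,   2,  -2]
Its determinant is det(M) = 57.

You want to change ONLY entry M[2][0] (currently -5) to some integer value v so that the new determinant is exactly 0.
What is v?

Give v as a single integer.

Answer: 14

Derivation:
det is linear in entry M[2][0]: det = old_det + (v - -5) * C_20
Cofactor C_20 = -3
Want det = 0: 57 + (v - -5) * -3 = 0
  (v - -5) = -57 / -3 = 19
  v = -5 + (19) = 14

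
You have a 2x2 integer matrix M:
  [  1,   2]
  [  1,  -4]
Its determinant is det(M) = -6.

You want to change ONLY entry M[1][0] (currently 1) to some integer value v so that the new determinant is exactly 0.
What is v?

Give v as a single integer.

det is linear in entry M[1][0]: det = old_det + (v - 1) * C_10
Cofactor C_10 = -2
Want det = 0: -6 + (v - 1) * -2 = 0
  (v - 1) = 6 / -2 = -3
  v = 1 + (-3) = -2

Answer: -2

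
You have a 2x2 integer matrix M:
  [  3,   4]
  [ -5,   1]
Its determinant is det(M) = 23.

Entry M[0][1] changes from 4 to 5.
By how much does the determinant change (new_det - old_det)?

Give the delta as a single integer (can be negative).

Cofactor C_01 = 5
Entry delta = 5 - 4 = 1
Det delta = entry_delta * cofactor = 1 * 5 = 5

Answer: 5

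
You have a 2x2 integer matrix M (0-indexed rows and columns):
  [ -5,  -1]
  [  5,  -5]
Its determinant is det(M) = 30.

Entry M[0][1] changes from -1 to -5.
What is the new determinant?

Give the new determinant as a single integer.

det is linear in row 0: changing M[0][1] by delta changes det by delta * cofactor(0,1).
Cofactor C_01 = (-1)^(0+1) * minor(0,1) = -5
Entry delta = -5 - -1 = -4
Det delta = -4 * -5 = 20
New det = 30 + 20 = 50

Answer: 50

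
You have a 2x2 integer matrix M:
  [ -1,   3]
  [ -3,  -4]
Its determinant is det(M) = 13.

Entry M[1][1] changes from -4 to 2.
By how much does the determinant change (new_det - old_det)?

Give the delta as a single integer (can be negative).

Answer: -6

Derivation:
Cofactor C_11 = -1
Entry delta = 2 - -4 = 6
Det delta = entry_delta * cofactor = 6 * -1 = -6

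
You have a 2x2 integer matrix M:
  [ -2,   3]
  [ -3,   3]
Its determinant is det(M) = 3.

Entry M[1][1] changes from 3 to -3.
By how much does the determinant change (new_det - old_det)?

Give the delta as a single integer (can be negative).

Cofactor C_11 = -2
Entry delta = -3 - 3 = -6
Det delta = entry_delta * cofactor = -6 * -2 = 12

Answer: 12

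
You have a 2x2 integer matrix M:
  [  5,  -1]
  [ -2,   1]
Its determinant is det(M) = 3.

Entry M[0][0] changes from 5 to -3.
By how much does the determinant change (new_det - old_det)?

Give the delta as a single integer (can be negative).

Answer: -8

Derivation:
Cofactor C_00 = 1
Entry delta = -3 - 5 = -8
Det delta = entry_delta * cofactor = -8 * 1 = -8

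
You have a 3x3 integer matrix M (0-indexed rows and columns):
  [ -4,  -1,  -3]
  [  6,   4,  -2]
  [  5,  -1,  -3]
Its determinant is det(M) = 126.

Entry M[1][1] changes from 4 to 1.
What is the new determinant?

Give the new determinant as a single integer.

Answer: 45

Derivation:
det is linear in row 1: changing M[1][1] by delta changes det by delta * cofactor(1,1).
Cofactor C_11 = (-1)^(1+1) * minor(1,1) = 27
Entry delta = 1 - 4 = -3
Det delta = -3 * 27 = -81
New det = 126 + -81 = 45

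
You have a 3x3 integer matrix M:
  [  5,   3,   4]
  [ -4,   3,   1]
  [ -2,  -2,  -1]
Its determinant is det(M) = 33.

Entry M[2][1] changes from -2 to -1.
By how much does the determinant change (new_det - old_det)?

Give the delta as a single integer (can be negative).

Answer: -21

Derivation:
Cofactor C_21 = -21
Entry delta = -1 - -2 = 1
Det delta = entry_delta * cofactor = 1 * -21 = -21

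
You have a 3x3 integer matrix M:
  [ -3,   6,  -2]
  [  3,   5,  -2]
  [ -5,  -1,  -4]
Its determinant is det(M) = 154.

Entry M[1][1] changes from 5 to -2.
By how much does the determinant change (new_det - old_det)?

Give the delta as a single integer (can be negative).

Answer: -14

Derivation:
Cofactor C_11 = 2
Entry delta = -2 - 5 = -7
Det delta = entry_delta * cofactor = -7 * 2 = -14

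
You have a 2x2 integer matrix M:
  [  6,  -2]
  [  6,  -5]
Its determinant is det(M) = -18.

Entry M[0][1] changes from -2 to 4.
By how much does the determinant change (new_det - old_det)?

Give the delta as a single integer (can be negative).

Cofactor C_01 = -6
Entry delta = 4 - -2 = 6
Det delta = entry_delta * cofactor = 6 * -6 = -36

Answer: -36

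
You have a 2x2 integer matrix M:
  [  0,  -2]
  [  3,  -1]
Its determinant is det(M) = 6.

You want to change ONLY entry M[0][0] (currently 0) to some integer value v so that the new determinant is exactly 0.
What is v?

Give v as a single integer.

det is linear in entry M[0][0]: det = old_det + (v - 0) * C_00
Cofactor C_00 = -1
Want det = 0: 6 + (v - 0) * -1 = 0
  (v - 0) = -6 / -1 = 6
  v = 0 + (6) = 6

Answer: 6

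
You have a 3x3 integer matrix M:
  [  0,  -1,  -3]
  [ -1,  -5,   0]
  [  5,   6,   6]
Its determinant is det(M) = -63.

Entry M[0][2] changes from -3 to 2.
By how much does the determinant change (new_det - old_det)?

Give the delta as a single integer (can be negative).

Answer: 95

Derivation:
Cofactor C_02 = 19
Entry delta = 2 - -3 = 5
Det delta = entry_delta * cofactor = 5 * 19 = 95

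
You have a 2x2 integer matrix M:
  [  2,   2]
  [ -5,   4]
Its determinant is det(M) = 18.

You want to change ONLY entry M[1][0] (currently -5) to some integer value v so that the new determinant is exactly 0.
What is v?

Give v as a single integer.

det is linear in entry M[1][0]: det = old_det + (v - -5) * C_10
Cofactor C_10 = -2
Want det = 0: 18 + (v - -5) * -2 = 0
  (v - -5) = -18 / -2 = 9
  v = -5 + (9) = 4

Answer: 4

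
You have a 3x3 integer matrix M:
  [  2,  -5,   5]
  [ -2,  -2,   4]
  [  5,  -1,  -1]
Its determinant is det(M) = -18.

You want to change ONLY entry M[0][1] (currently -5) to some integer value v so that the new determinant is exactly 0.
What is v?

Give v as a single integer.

det is linear in entry M[0][1]: det = old_det + (v - -5) * C_01
Cofactor C_01 = 18
Want det = 0: -18 + (v - -5) * 18 = 0
  (v - -5) = 18 / 18 = 1
  v = -5 + (1) = -4

Answer: -4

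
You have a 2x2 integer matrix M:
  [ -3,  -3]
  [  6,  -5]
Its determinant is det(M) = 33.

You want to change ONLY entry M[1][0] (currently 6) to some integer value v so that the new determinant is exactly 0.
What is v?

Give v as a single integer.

Answer: -5

Derivation:
det is linear in entry M[1][0]: det = old_det + (v - 6) * C_10
Cofactor C_10 = 3
Want det = 0: 33 + (v - 6) * 3 = 0
  (v - 6) = -33 / 3 = -11
  v = 6 + (-11) = -5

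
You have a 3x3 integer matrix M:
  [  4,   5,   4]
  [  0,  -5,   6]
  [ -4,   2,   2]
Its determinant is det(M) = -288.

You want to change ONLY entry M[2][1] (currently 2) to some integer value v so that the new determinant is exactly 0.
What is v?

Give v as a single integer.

Answer: -10

Derivation:
det is linear in entry M[2][1]: det = old_det + (v - 2) * C_21
Cofactor C_21 = -24
Want det = 0: -288 + (v - 2) * -24 = 0
  (v - 2) = 288 / -24 = -12
  v = 2 + (-12) = -10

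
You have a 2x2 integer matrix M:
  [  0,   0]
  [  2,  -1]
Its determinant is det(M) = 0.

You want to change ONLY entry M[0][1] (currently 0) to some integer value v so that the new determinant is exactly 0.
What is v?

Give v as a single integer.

Answer: 0

Derivation:
det is linear in entry M[0][1]: det = old_det + (v - 0) * C_01
Cofactor C_01 = -2
Want det = 0: 0 + (v - 0) * -2 = 0
  (v - 0) = 0 / -2 = 0
  v = 0 + (0) = 0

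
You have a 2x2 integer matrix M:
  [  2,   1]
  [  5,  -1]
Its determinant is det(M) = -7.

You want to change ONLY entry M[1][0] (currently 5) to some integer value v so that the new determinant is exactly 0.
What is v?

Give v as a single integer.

Answer: -2

Derivation:
det is linear in entry M[1][0]: det = old_det + (v - 5) * C_10
Cofactor C_10 = -1
Want det = 0: -7 + (v - 5) * -1 = 0
  (v - 5) = 7 / -1 = -7
  v = 5 + (-7) = -2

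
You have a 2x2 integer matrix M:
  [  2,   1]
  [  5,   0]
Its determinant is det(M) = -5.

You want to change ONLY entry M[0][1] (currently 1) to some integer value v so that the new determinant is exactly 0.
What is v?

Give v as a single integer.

det is linear in entry M[0][1]: det = old_det + (v - 1) * C_01
Cofactor C_01 = -5
Want det = 0: -5 + (v - 1) * -5 = 0
  (v - 1) = 5 / -5 = -1
  v = 1 + (-1) = 0

Answer: 0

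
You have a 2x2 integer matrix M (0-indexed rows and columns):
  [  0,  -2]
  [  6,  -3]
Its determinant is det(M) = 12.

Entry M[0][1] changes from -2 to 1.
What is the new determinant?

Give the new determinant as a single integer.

Answer: -6

Derivation:
det is linear in row 0: changing M[0][1] by delta changes det by delta * cofactor(0,1).
Cofactor C_01 = (-1)^(0+1) * minor(0,1) = -6
Entry delta = 1 - -2 = 3
Det delta = 3 * -6 = -18
New det = 12 + -18 = -6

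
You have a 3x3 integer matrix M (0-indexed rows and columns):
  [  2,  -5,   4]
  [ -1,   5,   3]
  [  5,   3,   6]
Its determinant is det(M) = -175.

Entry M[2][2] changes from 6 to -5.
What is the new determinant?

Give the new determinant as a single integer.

Answer: -230

Derivation:
det is linear in row 2: changing M[2][2] by delta changes det by delta * cofactor(2,2).
Cofactor C_22 = (-1)^(2+2) * minor(2,2) = 5
Entry delta = -5 - 6 = -11
Det delta = -11 * 5 = -55
New det = -175 + -55 = -230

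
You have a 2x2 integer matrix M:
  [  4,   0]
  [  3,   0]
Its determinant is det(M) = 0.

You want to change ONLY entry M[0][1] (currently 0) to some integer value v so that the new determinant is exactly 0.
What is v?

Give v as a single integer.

det is linear in entry M[0][1]: det = old_det + (v - 0) * C_01
Cofactor C_01 = -3
Want det = 0: 0 + (v - 0) * -3 = 0
  (v - 0) = 0 / -3 = 0
  v = 0 + (0) = 0

Answer: 0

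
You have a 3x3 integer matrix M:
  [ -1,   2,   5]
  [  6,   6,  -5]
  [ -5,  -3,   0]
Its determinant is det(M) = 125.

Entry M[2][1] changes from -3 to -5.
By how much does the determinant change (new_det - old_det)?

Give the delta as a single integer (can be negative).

Answer: -50

Derivation:
Cofactor C_21 = 25
Entry delta = -5 - -3 = -2
Det delta = entry_delta * cofactor = -2 * 25 = -50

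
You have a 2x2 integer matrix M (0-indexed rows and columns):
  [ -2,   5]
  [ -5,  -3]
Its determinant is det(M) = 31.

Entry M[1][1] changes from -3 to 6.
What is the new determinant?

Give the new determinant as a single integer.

Answer: 13

Derivation:
det is linear in row 1: changing M[1][1] by delta changes det by delta * cofactor(1,1).
Cofactor C_11 = (-1)^(1+1) * minor(1,1) = -2
Entry delta = 6 - -3 = 9
Det delta = 9 * -2 = -18
New det = 31 + -18 = 13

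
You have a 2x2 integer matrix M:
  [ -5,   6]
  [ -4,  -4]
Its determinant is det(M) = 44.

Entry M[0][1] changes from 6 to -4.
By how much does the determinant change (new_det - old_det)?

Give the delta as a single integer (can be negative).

Cofactor C_01 = 4
Entry delta = -4 - 6 = -10
Det delta = entry_delta * cofactor = -10 * 4 = -40

Answer: -40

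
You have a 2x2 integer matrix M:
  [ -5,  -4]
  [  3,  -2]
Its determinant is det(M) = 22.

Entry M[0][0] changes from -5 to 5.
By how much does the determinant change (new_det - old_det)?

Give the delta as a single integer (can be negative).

Answer: -20

Derivation:
Cofactor C_00 = -2
Entry delta = 5 - -5 = 10
Det delta = entry_delta * cofactor = 10 * -2 = -20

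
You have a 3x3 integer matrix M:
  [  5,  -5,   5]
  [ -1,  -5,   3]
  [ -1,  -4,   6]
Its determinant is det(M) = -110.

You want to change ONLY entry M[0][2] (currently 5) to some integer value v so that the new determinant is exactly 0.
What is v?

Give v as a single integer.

det is linear in entry M[0][2]: det = old_det + (v - 5) * C_02
Cofactor C_02 = -1
Want det = 0: -110 + (v - 5) * -1 = 0
  (v - 5) = 110 / -1 = -110
  v = 5 + (-110) = -105

Answer: -105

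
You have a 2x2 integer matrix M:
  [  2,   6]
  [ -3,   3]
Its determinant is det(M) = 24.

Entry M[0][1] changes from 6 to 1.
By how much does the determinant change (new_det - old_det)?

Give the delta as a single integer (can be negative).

Answer: -15

Derivation:
Cofactor C_01 = 3
Entry delta = 1 - 6 = -5
Det delta = entry_delta * cofactor = -5 * 3 = -15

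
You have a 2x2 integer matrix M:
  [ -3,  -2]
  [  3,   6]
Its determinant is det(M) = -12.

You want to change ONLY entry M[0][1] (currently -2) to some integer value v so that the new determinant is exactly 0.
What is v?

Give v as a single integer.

Answer: -6

Derivation:
det is linear in entry M[0][1]: det = old_det + (v - -2) * C_01
Cofactor C_01 = -3
Want det = 0: -12 + (v - -2) * -3 = 0
  (v - -2) = 12 / -3 = -4
  v = -2 + (-4) = -6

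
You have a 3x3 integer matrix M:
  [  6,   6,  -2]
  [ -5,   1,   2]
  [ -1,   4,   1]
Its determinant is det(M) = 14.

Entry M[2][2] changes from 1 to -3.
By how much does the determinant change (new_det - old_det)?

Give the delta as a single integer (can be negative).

Answer: -144

Derivation:
Cofactor C_22 = 36
Entry delta = -3 - 1 = -4
Det delta = entry_delta * cofactor = -4 * 36 = -144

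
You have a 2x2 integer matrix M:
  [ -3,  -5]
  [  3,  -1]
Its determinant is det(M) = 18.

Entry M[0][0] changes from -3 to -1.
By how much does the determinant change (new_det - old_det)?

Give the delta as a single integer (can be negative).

Cofactor C_00 = -1
Entry delta = -1 - -3 = 2
Det delta = entry_delta * cofactor = 2 * -1 = -2

Answer: -2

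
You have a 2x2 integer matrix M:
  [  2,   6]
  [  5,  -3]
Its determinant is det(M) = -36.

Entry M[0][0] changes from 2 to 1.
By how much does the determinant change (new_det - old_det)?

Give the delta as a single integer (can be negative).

Answer: 3

Derivation:
Cofactor C_00 = -3
Entry delta = 1 - 2 = -1
Det delta = entry_delta * cofactor = -1 * -3 = 3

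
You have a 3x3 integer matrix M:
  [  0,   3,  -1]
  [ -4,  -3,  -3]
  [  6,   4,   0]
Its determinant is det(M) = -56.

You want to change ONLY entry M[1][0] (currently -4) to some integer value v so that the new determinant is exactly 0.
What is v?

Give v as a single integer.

Answer: -18

Derivation:
det is linear in entry M[1][0]: det = old_det + (v - -4) * C_10
Cofactor C_10 = -4
Want det = 0: -56 + (v - -4) * -4 = 0
  (v - -4) = 56 / -4 = -14
  v = -4 + (-14) = -18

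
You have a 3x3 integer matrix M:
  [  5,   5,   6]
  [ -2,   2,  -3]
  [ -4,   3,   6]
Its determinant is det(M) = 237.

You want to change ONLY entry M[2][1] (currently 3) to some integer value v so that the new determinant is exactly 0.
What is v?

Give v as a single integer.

det is linear in entry M[2][1]: det = old_det + (v - 3) * C_21
Cofactor C_21 = 3
Want det = 0: 237 + (v - 3) * 3 = 0
  (v - 3) = -237 / 3 = -79
  v = 3 + (-79) = -76

Answer: -76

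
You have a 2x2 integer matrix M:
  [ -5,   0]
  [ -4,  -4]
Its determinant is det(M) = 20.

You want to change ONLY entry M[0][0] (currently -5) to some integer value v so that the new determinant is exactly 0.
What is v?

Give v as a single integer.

Answer: 0

Derivation:
det is linear in entry M[0][0]: det = old_det + (v - -5) * C_00
Cofactor C_00 = -4
Want det = 0: 20 + (v - -5) * -4 = 0
  (v - -5) = -20 / -4 = 5
  v = -5 + (5) = 0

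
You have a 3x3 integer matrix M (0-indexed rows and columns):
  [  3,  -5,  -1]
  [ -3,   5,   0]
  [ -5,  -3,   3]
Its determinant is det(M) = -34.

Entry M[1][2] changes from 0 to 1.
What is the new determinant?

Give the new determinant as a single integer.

det is linear in row 1: changing M[1][2] by delta changes det by delta * cofactor(1,2).
Cofactor C_12 = (-1)^(1+2) * minor(1,2) = 34
Entry delta = 1 - 0 = 1
Det delta = 1 * 34 = 34
New det = -34 + 34 = 0

Answer: 0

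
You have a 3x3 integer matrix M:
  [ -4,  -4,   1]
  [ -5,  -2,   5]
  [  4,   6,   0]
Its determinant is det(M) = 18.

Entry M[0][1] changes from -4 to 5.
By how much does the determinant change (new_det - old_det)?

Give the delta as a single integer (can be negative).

Cofactor C_01 = 20
Entry delta = 5 - -4 = 9
Det delta = entry_delta * cofactor = 9 * 20 = 180

Answer: 180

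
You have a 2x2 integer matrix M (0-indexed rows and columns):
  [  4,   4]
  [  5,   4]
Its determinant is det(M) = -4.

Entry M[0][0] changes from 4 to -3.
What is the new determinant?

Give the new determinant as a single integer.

det is linear in row 0: changing M[0][0] by delta changes det by delta * cofactor(0,0).
Cofactor C_00 = (-1)^(0+0) * minor(0,0) = 4
Entry delta = -3 - 4 = -7
Det delta = -7 * 4 = -28
New det = -4 + -28 = -32

Answer: -32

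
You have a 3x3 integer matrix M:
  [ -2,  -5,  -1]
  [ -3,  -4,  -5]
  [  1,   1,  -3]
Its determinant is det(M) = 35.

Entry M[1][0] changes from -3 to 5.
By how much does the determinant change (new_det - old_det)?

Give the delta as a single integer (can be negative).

Answer: -128

Derivation:
Cofactor C_10 = -16
Entry delta = 5 - -3 = 8
Det delta = entry_delta * cofactor = 8 * -16 = -128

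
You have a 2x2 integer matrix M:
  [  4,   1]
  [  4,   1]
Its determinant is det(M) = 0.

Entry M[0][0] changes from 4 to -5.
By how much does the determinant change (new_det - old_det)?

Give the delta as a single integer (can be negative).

Cofactor C_00 = 1
Entry delta = -5 - 4 = -9
Det delta = entry_delta * cofactor = -9 * 1 = -9

Answer: -9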